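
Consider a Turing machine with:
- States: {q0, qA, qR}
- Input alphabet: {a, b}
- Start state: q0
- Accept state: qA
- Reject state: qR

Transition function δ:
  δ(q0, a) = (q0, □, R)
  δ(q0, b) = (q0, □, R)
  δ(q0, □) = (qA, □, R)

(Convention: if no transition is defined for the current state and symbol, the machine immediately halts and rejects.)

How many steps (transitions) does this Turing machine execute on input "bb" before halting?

Execution trace:
Initial: [q0]bb
Step 1: δ(q0, b) = (q0, □, R) → □[q0]b
Step 2: δ(q0, b) = (q0, □, R) → □□[q0]□
Step 3: δ(q0, □) = (qA, □, R) → □□□[qA]□

The machine reaches the accept state qA and halts.

The machine executed 3 steps before halting.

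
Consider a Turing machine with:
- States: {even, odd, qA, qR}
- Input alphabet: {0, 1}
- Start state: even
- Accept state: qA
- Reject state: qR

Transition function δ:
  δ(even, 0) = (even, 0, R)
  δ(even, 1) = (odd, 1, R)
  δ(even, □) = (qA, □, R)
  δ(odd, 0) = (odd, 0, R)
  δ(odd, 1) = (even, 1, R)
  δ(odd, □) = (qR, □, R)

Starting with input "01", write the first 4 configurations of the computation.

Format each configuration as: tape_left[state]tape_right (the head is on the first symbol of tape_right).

Transitions applied:
Step 1: δ(even, 0) = (even, 0, R)
Step 2: δ(even, 1) = (odd, 1, R)
Step 3: δ(odd, □) = (qR, □, R)

The first 4 configurations are:
[even]01 ⊢ 0[even]1 ⊢ 01[odd]□ ⊢ 01□[qR]□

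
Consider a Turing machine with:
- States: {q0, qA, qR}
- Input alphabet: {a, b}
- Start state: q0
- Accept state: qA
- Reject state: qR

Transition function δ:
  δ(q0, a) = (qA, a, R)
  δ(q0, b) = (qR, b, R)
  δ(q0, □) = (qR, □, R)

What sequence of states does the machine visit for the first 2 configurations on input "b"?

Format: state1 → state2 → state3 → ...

Execution trace:
Initial: [q0]b
Step 1: δ(q0, b) = (qR, b, R) → b[qR]□

The machine reaches the reject state qR and halts.

State sequence: q0 → qR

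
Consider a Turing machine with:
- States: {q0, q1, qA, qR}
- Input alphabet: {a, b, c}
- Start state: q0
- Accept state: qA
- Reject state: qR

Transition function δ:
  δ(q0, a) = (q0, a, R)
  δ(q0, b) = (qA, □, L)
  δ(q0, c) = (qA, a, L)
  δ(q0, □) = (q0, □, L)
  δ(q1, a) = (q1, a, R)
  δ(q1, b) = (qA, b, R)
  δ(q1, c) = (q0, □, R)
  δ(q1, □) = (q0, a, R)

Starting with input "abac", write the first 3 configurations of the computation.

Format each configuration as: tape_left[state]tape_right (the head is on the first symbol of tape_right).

Transitions applied:
Step 1: δ(q0, a) = (q0, a, R)
Step 2: δ(q0, b) = (qA, □, L)

The first 3 configurations are:
[q0]abac ⊢ a[q0]bac ⊢ [qA]a□ac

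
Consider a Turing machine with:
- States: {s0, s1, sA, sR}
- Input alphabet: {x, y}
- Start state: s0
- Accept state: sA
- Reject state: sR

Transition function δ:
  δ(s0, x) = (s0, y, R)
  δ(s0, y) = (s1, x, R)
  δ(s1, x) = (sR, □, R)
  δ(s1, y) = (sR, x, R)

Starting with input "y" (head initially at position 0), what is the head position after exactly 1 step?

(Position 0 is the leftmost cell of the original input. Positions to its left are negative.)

Execution trace (head position shown):
Step 0: [s0]y  (head at position 0)
Step 1: move right → x[s1]□  (head at position 1)

After 1 step, the head is at position 1.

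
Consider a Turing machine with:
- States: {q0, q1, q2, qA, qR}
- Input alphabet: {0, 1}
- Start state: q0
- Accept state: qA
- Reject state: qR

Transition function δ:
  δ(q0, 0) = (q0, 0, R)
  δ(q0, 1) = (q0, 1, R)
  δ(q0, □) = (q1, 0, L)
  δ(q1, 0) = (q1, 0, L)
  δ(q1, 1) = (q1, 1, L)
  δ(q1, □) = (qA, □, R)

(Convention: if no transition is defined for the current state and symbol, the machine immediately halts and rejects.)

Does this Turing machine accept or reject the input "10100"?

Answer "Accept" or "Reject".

Execution trace:
Initial: [q0]10100
Step 1: δ(q0, 1) = (q0, 1, R) → 1[q0]0100
Step 2: δ(q0, 0) = (q0, 0, R) → 10[q0]100
Step 3: δ(q0, 1) = (q0, 1, R) → 101[q0]00
Step 4: δ(q0, 0) = (q0, 0, R) → 1010[q0]0
Step 5: δ(q0, 0) = (q0, 0, R) → 10100[q0]□
Step 6: δ(q0, □) = (q1, 0, L) → 1010[q1]00
Step 7: δ(q1, 0) = (q1, 0, L) → 101[q1]000
Step 8: δ(q1, 0) = (q1, 0, L) → 10[q1]1000
Step 9: δ(q1, 1) = (q1, 1, L) → 1[q1]01000
Step 10: δ(q1, 0) = (q1, 0, L) → [q1]101000
Step 11: δ(q1, 1) = (q1, 1, L) → [q1]□101000
Step 12: δ(q1, □) = (qA, □, R) → □[qA]101000

The machine reaches the accept state qA and halts.

Answer: Accept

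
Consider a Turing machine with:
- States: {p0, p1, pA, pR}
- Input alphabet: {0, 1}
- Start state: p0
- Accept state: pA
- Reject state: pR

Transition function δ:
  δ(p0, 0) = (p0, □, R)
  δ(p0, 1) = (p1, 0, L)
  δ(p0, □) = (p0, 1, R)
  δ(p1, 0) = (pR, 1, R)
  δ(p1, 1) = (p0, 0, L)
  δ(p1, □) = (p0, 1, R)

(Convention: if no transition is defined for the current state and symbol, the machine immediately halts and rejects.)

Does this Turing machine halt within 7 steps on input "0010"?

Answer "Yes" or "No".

Execution trace:
Initial: [p0]0010
Step 1: δ(p0, 0) = (p0, □, R) → □[p0]010
Step 2: δ(p0, 0) = (p0, □, R) → □□[p0]10
Step 3: δ(p0, 1) = (p1, 0, L) → □[p1]□00
Step 4: δ(p1, □) = (p0, 1, R) → □1[p0]00
Step 5: δ(p0, 0) = (p0, □, R) → □1□[p0]0
Step 6: δ(p0, 0) = (p0, □, R) → □1□□[p0]□
Step 7: δ(p0, □) = (p0, 1, R) → □1□□1[p0]□

The machine has not reached a halting state after 7 steps.
The machine did not halt within the 7-step bound.

Answer: No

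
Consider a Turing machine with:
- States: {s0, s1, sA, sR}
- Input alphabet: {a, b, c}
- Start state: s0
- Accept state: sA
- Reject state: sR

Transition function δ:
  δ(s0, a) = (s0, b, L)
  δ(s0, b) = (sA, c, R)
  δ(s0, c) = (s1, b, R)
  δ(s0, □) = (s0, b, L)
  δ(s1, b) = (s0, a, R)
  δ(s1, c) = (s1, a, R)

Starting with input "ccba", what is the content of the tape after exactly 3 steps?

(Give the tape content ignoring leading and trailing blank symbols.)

Execution trace:
Initial: [s0]ccba
Step 1: δ(s0, c) = (s1, b, R) → b[s1]cba
Step 2: δ(s1, c) = (s1, a, R) → ba[s1]ba
Step 3: δ(s1, b) = (s0, a, R) → baa[s0]a

After 3 steps, the tape (ignoring leading/trailing blanks) is: baaa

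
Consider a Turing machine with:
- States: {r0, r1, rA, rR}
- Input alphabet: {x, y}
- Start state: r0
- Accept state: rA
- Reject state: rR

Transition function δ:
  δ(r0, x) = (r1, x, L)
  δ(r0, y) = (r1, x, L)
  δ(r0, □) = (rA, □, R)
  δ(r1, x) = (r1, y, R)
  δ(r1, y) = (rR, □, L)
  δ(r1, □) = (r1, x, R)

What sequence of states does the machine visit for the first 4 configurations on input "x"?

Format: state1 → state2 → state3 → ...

Execution trace:
Initial: [r0]x
Step 1: δ(r0, x) = (r1, x, L) → [r1]□x
Step 2: δ(r1, □) = (r1, x, R) → x[r1]x
Step 3: δ(r1, x) = (r1, y, R) → xy[r1]□

State sequence: r0 → r1 → r1 → r1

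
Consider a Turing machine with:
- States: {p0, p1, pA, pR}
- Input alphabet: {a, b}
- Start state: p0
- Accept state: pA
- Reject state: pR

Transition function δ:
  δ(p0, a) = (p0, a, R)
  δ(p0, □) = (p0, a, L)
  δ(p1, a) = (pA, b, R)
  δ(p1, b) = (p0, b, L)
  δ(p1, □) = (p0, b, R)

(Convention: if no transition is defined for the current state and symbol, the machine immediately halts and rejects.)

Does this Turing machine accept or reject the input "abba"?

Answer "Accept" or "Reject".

Execution trace:
Initial: [p0]abba
Step 1: δ(p0, a) = (p0, a, R) → a[p0]bba

No transition is defined for δ(p0, b). By convention the machine halts and rejects.

Answer: Reject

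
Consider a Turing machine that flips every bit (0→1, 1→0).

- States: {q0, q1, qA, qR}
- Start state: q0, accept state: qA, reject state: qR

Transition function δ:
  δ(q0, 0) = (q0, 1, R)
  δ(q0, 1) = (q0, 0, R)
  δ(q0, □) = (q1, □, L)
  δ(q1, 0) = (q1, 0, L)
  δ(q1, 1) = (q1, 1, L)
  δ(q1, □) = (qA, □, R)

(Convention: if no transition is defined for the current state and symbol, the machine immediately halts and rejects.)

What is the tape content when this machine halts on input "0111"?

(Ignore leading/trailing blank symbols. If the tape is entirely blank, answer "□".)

Execution trace:
Initial: [q0]0111
Step 1: δ(q0, 0) = (q0, 1, R) → 1[q0]111
Step 2: δ(q0, 1) = (q0, 0, R) → 10[q0]11
Step 3: δ(q0, 1) = (q0, 0, R) → 100[q0]1
Step 4: δ(q0, 1) = (q0, 0, R) → 1000[q0]□
Step 5: δ(q0, □) = (q1, □, L) → 100[q1]0□
Step 6: δ(q1, 0) = (q1, 0, L) → 10[q1]00□
Step 7: δ(q1, 0) = (q1, 0, L) → 1[q1]000□
Step 8: δ(q1, 0) = (q1, 0, L) → [q1]1000□
Step 9: δ(q1, 1) = (q1, 1, L) → [q1]□1000□
Step 10: δ(q1, □) = (qA, □, R) → □[qA]1000□

The machine reaches the accept state qA and halts.

Final tape (ignoring leading/trailing blanks): 1000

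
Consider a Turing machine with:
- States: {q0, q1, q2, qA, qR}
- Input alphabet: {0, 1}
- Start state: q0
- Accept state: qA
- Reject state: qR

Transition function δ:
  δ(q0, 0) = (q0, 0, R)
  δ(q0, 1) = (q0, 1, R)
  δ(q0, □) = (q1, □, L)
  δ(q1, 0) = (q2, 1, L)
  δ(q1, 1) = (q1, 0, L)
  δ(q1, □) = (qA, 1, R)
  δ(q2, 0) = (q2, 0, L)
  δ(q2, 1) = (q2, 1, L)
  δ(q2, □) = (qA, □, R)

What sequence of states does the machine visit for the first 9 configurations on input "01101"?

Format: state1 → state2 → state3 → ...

Execution trace:
Initial: [q0]01101
Step 1: δ(q0, 0) = (q0, 0, R) → 0[q0]1101
Step 2: δ(q0, 1) = (q0, 1, R) → 01[q0]101
Step 3: δ(q0, 1) = (q0, 1, R) → 011[q0]01
Step 4: δ(q0, 0) = (q0, 0, R) → 0110[q0]1
Step 5: δ(q0, 1) = (q0, 1, R) → 01101[q0]□
Step 6: δ(q0, □) = (q1, □, L) → 0110[q1]1□
Step 7: δ(q1, 1) = (q1, 0, L) → 011[q1]00□
Step 8: δ(q1, 0) = (q2, 1, L) → 01[q2]110□

State sequence: q0 → q0 → q0 → q0 → q0 → q0 → q1 → q1 → q2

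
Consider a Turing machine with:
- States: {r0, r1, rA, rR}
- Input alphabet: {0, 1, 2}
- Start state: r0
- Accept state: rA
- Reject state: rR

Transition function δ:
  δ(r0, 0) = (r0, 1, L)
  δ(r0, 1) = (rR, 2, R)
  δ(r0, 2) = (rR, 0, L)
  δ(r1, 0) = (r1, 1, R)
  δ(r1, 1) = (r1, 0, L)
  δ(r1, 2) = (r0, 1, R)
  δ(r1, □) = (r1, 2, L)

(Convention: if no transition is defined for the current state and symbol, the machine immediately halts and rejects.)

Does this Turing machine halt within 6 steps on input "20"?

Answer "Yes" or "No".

Execution trace:
Initial: [r0]20
Step 1: δ(r0, 2) = (rR, 0, L) → [rR]□00

The machine reaches the reject state rR and halts.
The machine halted after 1 step (within the 6-step bound).

Answer: Yes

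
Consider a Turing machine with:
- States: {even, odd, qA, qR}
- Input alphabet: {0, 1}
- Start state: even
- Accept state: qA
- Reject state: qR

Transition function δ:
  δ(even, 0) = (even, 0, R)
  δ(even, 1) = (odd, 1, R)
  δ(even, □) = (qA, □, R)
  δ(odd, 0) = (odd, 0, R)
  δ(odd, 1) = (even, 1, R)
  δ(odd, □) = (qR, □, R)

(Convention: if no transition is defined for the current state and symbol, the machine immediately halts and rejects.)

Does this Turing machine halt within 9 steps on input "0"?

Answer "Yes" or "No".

Execution trace:
Initial: [even]0
Step 1: δ(even, 0) = (even, 0, R) → 0[even]□
Step 2: δ(even, □) = (qA, □, R) → 0□[qA]□

The machine reaches the accept state qA and halts.
The machine halted after 2 steps (within the 9-step bound).

Answer: Yes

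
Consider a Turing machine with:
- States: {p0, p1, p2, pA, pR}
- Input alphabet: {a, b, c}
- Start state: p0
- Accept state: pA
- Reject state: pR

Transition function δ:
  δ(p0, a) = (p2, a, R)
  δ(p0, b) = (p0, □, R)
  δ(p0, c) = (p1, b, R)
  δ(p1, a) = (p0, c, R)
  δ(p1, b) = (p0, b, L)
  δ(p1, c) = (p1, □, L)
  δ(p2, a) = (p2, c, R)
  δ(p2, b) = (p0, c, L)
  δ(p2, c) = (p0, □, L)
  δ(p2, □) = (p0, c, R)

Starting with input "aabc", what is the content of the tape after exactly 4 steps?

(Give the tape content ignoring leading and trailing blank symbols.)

Execution trace:
Initial: [p0]aabc
Step 1: δ(p0, a) = (p2, a, R) → a[p2]abc
Step 2: δ(p2, a) = (p2, c, R) → ac[p2]bc
Step 3: δ(p2, b) = (p0, c, L) → a[p0]ccc
Step 4: δ(p0, c) = (p1, b, R) → ab[p1]cc

After 4 steps, the tape (ignoring leading/trailing blanks) is: abcc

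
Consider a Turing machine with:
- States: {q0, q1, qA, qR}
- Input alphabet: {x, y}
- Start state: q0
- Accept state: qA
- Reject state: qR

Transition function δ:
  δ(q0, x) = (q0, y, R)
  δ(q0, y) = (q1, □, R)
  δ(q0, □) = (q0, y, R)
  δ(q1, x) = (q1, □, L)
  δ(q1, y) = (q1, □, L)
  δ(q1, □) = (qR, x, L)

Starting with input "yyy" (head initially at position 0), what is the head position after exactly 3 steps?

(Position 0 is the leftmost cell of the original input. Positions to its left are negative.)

Execution trace (head position shown):
Step 0: [q0]yyy  (head at position 0)
Step 1: move right → □[q1]yy  (head at position 1)
Step 2: move left → [q1]□□y  (head at position 0)
Step 3: move left → [qR]□x□y  (head at position -1)

After 3 steps, the head is at position -1.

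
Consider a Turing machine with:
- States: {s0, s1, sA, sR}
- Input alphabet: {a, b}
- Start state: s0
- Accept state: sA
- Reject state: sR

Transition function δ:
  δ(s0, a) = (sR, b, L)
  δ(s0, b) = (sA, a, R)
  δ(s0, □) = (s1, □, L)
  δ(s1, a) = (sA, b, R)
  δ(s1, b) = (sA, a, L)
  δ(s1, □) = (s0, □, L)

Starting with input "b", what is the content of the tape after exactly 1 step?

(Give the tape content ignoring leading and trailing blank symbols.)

Execution trace:
Initial: [s0]b
Step 1: δ(s0, b) = (sA, a, R) → a[sA]□

The machine reaches the accept state sA and halts.

After 1 step, the tape (ignoring leading/trailing blanks) is: a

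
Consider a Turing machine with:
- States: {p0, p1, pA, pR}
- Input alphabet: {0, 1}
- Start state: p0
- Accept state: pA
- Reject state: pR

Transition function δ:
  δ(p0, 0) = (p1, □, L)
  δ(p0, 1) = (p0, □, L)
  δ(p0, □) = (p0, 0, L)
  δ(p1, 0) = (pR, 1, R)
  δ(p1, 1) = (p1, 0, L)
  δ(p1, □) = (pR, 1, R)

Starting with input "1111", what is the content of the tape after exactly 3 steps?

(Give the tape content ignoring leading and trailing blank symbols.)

Execution trace:
Initial: [p0]1111
Step 1: δ(p0, 1) = (p0, □, L) → [p0]□□111
Step 2: δ(p0, □) = (p0, 0, L) → [p0]□0□111
Step 3: δ(p0, □) = (p0, 0, L) → [p0]□00□111

After 3 steps, the tape (ignoring leading/trailing blanks) is: 00□111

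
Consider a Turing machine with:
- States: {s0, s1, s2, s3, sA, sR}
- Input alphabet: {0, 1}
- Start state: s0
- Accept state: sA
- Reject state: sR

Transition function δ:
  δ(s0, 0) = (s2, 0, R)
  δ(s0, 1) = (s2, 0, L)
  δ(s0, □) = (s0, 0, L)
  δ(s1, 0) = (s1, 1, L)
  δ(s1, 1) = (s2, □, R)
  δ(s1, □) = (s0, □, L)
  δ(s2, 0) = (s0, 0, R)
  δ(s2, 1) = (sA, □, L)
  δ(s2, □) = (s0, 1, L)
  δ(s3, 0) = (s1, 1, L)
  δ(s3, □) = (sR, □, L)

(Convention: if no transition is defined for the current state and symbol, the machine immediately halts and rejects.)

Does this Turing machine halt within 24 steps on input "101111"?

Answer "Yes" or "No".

Execution trace:
Initial: [s0]101111
Step 1: δ(s0, 1) = (s2, 0, L) → [s2]□001111
Step 2: δ(s2, □) = (s0, 1, L) → [s0]□1001111
Step 3: δ(s0, □) = (s0, 0, L) → [s0]□01001111
Step 4: δ(s0, □) = (s0, 0, L) → [s0]□001001111
Step 5: δ(s0, □) = (s0, 0, L) → [s0]□0001001111
Step 6: δ(s0, □) = (s0, 0, L) → [s0]□00001001111
Step 7: δ(s0, □) = (s0, 0, L) → [s0]□000001001111
Step 8: δ(s0, □) = (s0, 0, L) → [s0]□0000001001111
Step 9: δ(s0, □) = (s0, 0, L) → [s0]□00000001001111
Step 10: δ(s0, □) = (s0, 0, L) → [s0]□000000001001111
Step 11: δ(s0, □) = (s0, 0, L) → [s0]□0000000001001111
Step 12: δ(s0, □) = (s0, 0, L) → [s0]□00000000001001111
Step 13: δ(s0, □) = (s0, 0, L) → [s0]□000000000001001111
Step 14: δ(s0, □) = (s0, 0, L) → [s0]□0000000000001001111
Step 15: δ(s0, □) = (s0, 0, L) → [s0]□00000000000001001111
Step 16: δ(s0, □) = (s0, 0, L) → [s0]□000000000000001001111
Step 17: δ(s0, □) = (s0, 0, L) → [s0]□0000000000000001001111
Step 18: δ(s0, □) = (s0, 0, L) → [s0]□00000000000000001001111
Step 19: δ(s0, □) = (s0, 0, L) → [s0]□000000000000000001001111
Step 20: δ(s0, □) = (s0, 0, L) → [s0]□0000000000000000001001111
Step 21: δ(s0, □) = (s0, 0, L) → [s0]□00000000000000000001001111
Step 22: δ(s0, □) = (s0, 0, L) → [s0]□000000000000000000001001111
Step 23: δ(s0, □) = (s0, 0, L) → [s0]□0000000000000000000001001111
Step 24: δ(s0, □) = (s0, 0, L) → [s0]□00000000000000000000001001111

The machine has not reached a halting state after 24 steps.
The machine did not halt within the 24-step bound.

Answer: No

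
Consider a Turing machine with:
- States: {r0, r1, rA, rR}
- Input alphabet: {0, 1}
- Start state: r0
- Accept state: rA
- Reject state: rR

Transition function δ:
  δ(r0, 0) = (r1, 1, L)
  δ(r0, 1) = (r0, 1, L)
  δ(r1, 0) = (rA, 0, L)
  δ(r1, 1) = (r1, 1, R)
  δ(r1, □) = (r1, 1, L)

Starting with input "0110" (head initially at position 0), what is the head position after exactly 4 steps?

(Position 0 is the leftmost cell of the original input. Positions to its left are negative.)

Execution trace (head position shown):
Step 0: [r0]0110  (head at position 0)
Step 1: move left → [r1]□1110  (head at position -1)
Step 2: move left → [r1]□11110  (head at position -2)
Step 3: move left → [r1]□111110  (head at position -3)
Step 4: move left → [r1]□1111110  (head at position -4)

After 4 steps, the head is at position -4.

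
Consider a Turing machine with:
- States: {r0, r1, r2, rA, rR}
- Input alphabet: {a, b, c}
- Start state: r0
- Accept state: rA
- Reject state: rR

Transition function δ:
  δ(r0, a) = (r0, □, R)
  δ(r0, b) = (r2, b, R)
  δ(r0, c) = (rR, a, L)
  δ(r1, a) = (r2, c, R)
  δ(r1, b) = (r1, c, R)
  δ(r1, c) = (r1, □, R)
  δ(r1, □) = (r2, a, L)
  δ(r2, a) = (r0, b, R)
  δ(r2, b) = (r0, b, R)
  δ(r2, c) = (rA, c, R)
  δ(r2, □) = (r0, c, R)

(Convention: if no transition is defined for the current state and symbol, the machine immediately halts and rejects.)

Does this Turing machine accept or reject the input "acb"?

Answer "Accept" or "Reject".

Execution trace:
Initial: [r0]acb
Step 1: δ(r0, a) = (r0, □, R) → □[r0]cb
Step 2: δ(r0, c) = (rR, a, L) → [rR]□ab

The machine reaches the reject state rR and halts.

Answer: Reject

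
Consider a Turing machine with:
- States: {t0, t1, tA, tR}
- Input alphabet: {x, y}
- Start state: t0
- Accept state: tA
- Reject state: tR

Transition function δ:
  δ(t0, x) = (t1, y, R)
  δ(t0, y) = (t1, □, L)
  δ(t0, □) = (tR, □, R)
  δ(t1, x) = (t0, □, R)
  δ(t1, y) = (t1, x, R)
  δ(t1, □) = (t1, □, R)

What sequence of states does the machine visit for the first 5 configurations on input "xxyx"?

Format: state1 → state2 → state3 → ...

Execution trace:
Initial: [t0]xxyx
Step 1: δ(t0, x) = (t1, y, R) → y[t1]xyx
Step 2: δ(t1, x) = (t0, □, R) → y□[t0]yx
Step 3: δ(t0, y) = (t1, □, L) → y[t1]□□x
Step 4: δ(t1, □) = (t1, □, R) → y□[t1]□x

State sequence: t0 → t1 → t0 → t1 → t1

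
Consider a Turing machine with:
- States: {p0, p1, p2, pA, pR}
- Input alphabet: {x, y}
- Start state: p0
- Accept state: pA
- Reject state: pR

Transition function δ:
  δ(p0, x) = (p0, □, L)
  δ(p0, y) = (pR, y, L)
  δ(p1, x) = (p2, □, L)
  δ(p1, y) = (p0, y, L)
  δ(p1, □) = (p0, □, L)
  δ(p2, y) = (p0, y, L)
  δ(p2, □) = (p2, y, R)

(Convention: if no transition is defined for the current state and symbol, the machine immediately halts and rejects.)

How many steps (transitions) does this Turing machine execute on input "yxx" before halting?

Execution trace:
Initial: [p0]yxx
Step 1: δ(p0, y) = (pR, y, L) → [pR]□yxx

The machine reaches the reject state pR and halts.

The machine executed 1 step before halting.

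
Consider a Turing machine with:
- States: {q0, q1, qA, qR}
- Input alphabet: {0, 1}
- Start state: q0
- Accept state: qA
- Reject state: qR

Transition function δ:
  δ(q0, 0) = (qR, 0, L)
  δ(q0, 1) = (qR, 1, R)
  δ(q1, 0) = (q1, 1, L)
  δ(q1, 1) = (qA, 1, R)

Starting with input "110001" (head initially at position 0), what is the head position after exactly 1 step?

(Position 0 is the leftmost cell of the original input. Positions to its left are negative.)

Execution trace (head position shown):
Step 0: [q0]110001  (head at position 0)
Step 1: move right → 1[qR]10001  (head at position 1)

After 1 step, the head is at position 1.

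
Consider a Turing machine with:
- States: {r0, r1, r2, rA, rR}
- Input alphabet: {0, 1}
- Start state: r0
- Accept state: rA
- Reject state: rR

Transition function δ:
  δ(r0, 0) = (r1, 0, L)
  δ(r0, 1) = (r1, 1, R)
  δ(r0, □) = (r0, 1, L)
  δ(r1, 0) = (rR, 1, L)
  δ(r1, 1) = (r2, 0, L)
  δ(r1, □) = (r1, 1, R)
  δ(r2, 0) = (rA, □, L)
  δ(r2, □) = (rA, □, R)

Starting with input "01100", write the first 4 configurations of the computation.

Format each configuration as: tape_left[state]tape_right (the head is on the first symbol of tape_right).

Transitions applied:
Step 1: δ(r0, 0) = (r1, 0, L)
Step 2: δ(r1, □) = (r1, 1, R)
Step 3: δ(r1, 0) = (rR, 1, L)

The first 4 configurations are:
[r0]01100 ⊢ [r1]□01100 ⊢ 1[r1]01100 ⊢ [rR]111100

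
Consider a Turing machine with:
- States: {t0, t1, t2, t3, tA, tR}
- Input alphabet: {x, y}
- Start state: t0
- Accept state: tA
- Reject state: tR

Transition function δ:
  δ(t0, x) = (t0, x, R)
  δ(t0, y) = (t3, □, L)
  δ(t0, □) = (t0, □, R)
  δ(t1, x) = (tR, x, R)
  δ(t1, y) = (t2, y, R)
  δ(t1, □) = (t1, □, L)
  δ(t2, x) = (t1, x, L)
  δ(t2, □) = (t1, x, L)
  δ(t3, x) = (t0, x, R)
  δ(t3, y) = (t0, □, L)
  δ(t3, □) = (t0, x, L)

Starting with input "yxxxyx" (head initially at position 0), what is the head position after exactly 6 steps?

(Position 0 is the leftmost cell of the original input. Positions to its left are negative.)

Execution trace (head position shown):
Step 0: [t0]yxxxyx  (head at position 0)
Step 1: move left → [t3]□□xxxyx  (head at position -1)
Step 2: move left → [t0]□x□xxxyx  (head at position -2)
Step 3: move right → □[t0]x□xxxyx  (head at position -1)
Step 4: move right → □x[t0]□xxxyx  (head at position 0)
Step 5: move right → □x□[t0]xxxyx  (head at position 1)
Step 6: move right → □x□x[t0]xxyx  (head at position 2)

After 6 steps, the head is at position 2.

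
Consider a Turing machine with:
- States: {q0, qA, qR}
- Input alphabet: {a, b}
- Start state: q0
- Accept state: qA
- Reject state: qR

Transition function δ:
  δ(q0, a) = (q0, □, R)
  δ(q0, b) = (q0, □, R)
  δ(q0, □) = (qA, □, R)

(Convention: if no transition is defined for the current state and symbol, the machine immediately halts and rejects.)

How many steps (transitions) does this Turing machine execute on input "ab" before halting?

Execution trace:
Initial: [q0]ab
Step 1: δ(q0, a) = (q0, □, R) → □[q0]b
Step 2: δ(q0, b) = (q0, □, R) → □□[q0]□
Step 3: δ(q0, □) = (qA, □, R) → □□□[qA]□

The machine reaches the accept state qA and halts.

The machine executed 3 steps before halting.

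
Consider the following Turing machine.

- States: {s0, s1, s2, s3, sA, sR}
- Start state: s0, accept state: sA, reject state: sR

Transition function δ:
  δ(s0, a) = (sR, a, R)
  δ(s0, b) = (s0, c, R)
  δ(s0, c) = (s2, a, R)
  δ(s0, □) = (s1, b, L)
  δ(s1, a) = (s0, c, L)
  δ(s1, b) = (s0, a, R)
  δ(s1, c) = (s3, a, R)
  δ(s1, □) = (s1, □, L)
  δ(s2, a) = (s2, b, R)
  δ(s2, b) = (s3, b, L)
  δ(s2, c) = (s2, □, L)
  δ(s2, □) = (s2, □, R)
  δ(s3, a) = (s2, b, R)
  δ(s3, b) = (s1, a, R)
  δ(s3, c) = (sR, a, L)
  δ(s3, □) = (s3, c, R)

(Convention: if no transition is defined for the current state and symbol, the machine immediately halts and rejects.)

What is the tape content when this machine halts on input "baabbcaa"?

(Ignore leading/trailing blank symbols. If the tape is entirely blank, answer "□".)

Execution trace:
Initial: [s0]baabbcaa
Step 1: δ(s0, b) = (s0, c, R) → c[s0]aabbcaa
Step 2: δ(s0, a) = (sR, a, R) → ca[sR]abbcaa

The machine reaches the reject state sR and halts.

Final tape (ignoring leading/trailing blanks): caabbcaa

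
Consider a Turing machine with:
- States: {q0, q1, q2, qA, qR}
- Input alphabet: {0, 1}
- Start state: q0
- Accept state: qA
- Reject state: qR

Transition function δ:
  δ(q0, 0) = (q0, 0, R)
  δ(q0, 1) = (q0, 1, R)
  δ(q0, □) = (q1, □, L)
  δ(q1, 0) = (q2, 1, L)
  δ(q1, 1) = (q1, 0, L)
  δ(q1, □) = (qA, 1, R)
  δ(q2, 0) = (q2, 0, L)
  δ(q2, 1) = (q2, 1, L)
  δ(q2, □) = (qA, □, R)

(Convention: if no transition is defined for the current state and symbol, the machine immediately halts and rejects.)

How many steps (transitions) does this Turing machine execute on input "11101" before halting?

Execution trace:
Initial: [q0]11101
Step 1: δ(q0, 1) = (q0, 1, R) → 1[q0]1101
Step 2: δ(q0, 1) = (q0, 1, R) → 11[q0]101
Step 3: δ(q0, 1) = (q0, 1, R) → 111[q0]01
Step 4: δ(q0, 0) = (q0, 0, R) → 1110[q0]1
Step 5: δ(q0, 1) = (q0, 1, R) → 11101[q0]□
Step 6: δ(q0, □) = (q1, □, L) → 1110[q1]1□
Step 7: δ(q1, 1) = (q1, 0, L) → 111[q1]00□
Step 8: δ(q1, 0) = (q2, 1, L) → 11[q2]110□
Step 9: δ(q2, 1) = (q2, 1, L) → 1[q2]1110□
Step 10: δ(q2, 1) = (q2, 1, L) → [q2]11110□
Step 11: δ(q2, 1) = (q2, 1, L) → [q2]□11110□
Step 12: δ(q2, □) = (qA, □, R) → □[qA]11110□

The machine reaches the accept state qA and halts.

The machine executed 12 steps before halting.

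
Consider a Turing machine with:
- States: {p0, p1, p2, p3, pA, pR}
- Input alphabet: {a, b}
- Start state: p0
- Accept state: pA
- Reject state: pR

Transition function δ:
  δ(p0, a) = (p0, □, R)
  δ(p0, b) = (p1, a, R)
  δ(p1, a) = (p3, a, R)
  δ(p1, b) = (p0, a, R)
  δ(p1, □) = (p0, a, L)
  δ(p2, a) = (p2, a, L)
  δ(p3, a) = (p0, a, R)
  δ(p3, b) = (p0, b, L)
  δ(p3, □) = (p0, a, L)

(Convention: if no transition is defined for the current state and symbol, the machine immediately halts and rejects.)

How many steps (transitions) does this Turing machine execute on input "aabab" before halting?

Execution trace:
Initial: [p0]aabab
Step 1: δ(p0, a) = (p0, □, R) → □[p0]abab
Step 2: δ(p0, a) = (p0, □, R) → □□[p0]bab
Step 3: δ(p0, b) = (p1, a, R) → □□a[p1]ab
Step 4: δ(p1, a) = (p3, a, R) → □□aa[p3]b
Step 5: δ(p3, b) = (p0, b, L) → □□a[p0]ab
Step 6: δ(p0, a) = (p0, □, R) → □□a□[p0]b
Step 7: δ(p0, b) = (p1, a, R) → □□a□a[p1]□
Step 8: δ(p1, □) = (p0, a, L) → □□a□[p0]aa
Step 9: δ(p0, a) = (p0, □, R) → □□a□□[p0]a
Step 10: δ(p0, a) = (p0, □, R) → □□a□□□[p0]□

No transition is defined for δ(p0, □). By convention the machine halts and rejects.

The machine executed 10 steps before halting.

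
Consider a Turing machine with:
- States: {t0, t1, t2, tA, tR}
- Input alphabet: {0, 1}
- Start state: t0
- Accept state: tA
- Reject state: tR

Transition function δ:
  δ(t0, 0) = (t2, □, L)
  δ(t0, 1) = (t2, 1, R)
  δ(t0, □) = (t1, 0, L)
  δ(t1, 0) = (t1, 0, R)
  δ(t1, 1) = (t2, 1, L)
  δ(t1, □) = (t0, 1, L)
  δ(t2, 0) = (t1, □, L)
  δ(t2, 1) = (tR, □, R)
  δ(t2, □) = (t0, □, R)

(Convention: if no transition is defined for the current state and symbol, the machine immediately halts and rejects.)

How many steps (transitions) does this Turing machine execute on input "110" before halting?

Execution trace:
Initial: [t0]110
Step 1: δ(t0, 1) = (t2, 1, R) → 1[t2]10
Step 2: δ(t2, 1) = (tR, □, R) → 1□[tR]0

The machine reaches the reject state tR and halts.

The machine executed 2 steps before halting.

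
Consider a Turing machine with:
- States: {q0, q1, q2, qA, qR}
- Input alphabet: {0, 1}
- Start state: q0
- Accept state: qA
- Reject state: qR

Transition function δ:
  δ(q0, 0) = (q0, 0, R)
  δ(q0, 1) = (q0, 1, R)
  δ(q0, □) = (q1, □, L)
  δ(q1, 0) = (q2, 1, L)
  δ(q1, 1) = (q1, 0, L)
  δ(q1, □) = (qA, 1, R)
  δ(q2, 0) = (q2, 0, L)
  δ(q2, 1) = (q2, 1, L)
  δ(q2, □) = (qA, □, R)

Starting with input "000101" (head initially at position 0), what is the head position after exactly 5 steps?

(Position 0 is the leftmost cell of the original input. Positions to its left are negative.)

Execution trace (head position shown):
Step 0: [q0]000101  (head at position 0)
Step 1: move right → 0[q0]00101  (head at position 1)
Step 2: move right → 00[q0]0101  (head at position 2)
Step 3: move right → 000[q0]101  (head at position 3)
Step 4: move right → 0001[q0]01  (head at position 4)
Step 5: move right → 00010[q0]1  (head at position 5)

After 5 steps, the head is at position 5.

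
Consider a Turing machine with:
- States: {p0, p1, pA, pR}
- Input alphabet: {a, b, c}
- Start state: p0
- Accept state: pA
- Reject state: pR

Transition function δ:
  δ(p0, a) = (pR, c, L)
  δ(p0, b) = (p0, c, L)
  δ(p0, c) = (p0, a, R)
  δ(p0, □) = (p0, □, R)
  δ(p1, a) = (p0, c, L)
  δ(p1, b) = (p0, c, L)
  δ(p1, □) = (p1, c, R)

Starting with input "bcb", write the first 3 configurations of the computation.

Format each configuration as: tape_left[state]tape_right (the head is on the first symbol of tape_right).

Transitions applied:
Step 1: δ(p0, b) = (p0, c, L)
Step 2: δ(p0, □) = (p0, □, R)

The first 3 configurations are:
[p0]bcb ⊢ [p0]□ccb ⊢ □[p0]ccb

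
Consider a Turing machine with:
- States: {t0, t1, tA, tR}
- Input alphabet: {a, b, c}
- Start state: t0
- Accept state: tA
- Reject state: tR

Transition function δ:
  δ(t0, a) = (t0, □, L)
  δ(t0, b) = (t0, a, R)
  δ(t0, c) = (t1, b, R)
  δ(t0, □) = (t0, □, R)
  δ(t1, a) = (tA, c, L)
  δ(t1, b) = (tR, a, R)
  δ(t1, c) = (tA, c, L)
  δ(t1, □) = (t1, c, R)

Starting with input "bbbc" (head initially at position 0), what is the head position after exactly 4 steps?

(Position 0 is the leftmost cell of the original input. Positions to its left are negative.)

Execution trace (head position shown):
Step 0: [t0]bbbc  (head at position 0)
Step 1: move right → a[t0]bbc  (head at position 1)
Step 2: move right → aa[t0]bc  (head at position 2)
Step 3: move right → aaa[t0]c  (head at position 3)
Step 4: move right → aaab[t1]□  (head at position 4)

After 4 steps, the head is at position 4.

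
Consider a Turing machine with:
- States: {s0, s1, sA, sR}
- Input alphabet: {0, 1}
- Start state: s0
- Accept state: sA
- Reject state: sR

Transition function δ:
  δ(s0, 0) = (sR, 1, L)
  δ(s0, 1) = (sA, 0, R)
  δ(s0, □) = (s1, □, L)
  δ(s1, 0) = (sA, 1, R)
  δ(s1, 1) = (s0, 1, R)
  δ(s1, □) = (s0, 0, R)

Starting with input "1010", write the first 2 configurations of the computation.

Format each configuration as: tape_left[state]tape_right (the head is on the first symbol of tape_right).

Transitions applied:
Step 1: δ(s0, 1) = (sA, 0, R)

The first 2 configurations are:
[s0]1010 ⊢ 0[sA]010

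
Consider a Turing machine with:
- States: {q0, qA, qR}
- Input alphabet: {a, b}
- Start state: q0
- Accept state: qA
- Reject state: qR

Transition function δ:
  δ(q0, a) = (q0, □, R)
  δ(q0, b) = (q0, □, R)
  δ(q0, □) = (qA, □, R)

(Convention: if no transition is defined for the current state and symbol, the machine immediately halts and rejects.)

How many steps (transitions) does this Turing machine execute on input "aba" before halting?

Execution trace:
Initial: [q0]aba
Step 1: δ(q0, a) = (q0, □, R) → □[q0]ba
Step 2: δ(q0, b) = (q0, □, R) → □□[q0]a
Step 3: δ(q0, a) = (q0, □, R) → □□□[q0]□
Step 4: δ(q0, □) = (qA, □, R) → □□□□[qA]□

The machine reaches the accept state qA and halts.

The machine executed 4 steps before halting.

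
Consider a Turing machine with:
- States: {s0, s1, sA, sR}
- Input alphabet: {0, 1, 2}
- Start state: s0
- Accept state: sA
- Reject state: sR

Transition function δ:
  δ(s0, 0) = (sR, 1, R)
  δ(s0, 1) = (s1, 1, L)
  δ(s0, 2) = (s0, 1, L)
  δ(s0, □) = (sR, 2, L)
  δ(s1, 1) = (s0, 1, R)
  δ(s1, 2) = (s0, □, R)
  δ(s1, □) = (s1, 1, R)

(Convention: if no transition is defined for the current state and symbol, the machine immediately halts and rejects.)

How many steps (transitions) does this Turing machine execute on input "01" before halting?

Execution trace:
Initial: [s0]01
Step 1: δ(s0, 0) = (sR, 1, R) → 1[sR]1

The machine reaches the reject state sR and halts.

The machine executed 1 step before halting.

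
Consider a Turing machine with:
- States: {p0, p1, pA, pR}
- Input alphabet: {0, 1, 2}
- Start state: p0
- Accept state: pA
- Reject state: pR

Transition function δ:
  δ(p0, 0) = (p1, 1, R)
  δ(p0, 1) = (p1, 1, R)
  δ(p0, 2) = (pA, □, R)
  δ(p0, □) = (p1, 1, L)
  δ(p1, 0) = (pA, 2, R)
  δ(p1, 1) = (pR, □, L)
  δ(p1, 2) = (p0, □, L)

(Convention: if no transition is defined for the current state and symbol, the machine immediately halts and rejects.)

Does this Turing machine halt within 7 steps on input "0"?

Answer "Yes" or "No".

Execution trace:
Initial: [p0]0
Step 1: δ(p0, 0) = (p1, 1, R) → 1[p1]□

No transition is defined for δ(p1, □). By convention the machine halts and rejects.
The machine halted after 1 step (within the 7-step bound).

Answer: Yes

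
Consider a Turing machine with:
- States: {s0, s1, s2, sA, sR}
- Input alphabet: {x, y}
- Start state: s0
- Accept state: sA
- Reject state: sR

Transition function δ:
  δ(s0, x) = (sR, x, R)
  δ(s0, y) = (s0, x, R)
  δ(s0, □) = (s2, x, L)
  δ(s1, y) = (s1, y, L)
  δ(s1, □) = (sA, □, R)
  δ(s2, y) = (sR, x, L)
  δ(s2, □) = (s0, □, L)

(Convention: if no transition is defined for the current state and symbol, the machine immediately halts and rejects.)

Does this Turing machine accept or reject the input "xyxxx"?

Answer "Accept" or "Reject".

Execution trace:
Initial: [s0]xyxxx
Step 1: δ(s0, x) = (sR, x, R) → x[sR]yxxx

The machine reaches the reject state sR and halts.

Answer: Reject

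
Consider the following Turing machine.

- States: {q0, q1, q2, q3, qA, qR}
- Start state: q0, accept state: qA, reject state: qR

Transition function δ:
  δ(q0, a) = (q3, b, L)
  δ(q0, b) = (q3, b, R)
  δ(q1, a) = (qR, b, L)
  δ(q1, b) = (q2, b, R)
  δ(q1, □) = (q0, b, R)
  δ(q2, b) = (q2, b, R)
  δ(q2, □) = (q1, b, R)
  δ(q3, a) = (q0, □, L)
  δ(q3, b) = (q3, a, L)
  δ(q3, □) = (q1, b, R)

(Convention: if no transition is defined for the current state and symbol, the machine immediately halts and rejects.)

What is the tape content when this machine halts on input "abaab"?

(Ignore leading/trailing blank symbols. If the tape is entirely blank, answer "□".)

Execution trace:
Initial: [q0]abaab
Step 1: δ(q0, a) = (q3, b, L) → [q3]□bbaab
Step 2: δ(q3, □) = (q1, b, R) → b[q1]bbaab
Step 3: δ(q1, b) = (q2, b, R) → bb[q2]baab
Step 4: δ(q2, b) = (q2, b, R) → bbb[q2]aab

No transition is defined for δ(q2, a). By convention the machine halts and rejects.

Final tape (ignoring leading/trailing blanks): bbbaab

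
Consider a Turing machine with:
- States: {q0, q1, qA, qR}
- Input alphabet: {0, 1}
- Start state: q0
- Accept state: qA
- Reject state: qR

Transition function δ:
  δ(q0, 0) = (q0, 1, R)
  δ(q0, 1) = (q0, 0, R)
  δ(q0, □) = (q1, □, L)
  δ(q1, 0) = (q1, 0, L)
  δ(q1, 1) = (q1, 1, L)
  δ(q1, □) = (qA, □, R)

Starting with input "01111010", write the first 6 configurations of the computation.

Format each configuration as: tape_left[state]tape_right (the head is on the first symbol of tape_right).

Transitions applied:
Step 1: δ(q0, 0) = (q0, 1, R)
Step 2: δ(q0, 1) = (q0, 0, R)
Step 3: δ(q0, 1) = (q0, 0, R)
Step 4: δ(q0, 1) = (q0, 0, R)
Step 5: δ(q0, 1) = (q0, 0, R)

The first 6 configurations are:
[q0]01111010 ⊢ 1[q0]1111010 ⊢ 10[q0]111010 ⊢ 100[q0]11010 ⊢ 1000[q0]1010 ⊢ 10000[q0]010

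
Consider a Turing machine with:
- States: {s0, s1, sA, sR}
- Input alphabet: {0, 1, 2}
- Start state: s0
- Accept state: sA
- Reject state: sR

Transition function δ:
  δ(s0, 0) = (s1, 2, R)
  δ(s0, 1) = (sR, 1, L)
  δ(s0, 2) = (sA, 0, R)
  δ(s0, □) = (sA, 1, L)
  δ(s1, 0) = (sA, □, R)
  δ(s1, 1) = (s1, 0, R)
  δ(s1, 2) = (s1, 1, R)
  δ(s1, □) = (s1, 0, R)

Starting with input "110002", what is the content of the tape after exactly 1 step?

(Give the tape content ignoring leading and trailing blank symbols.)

Execution trace:
Initial: [s0]110002
Step 1: δ(s0, 1) = (sR, 1, L) → [sR]□110002

The machine reaches the reject state sR and halts.

After 1 step, the tape (ignoring leading/trailing blanks) is: 110002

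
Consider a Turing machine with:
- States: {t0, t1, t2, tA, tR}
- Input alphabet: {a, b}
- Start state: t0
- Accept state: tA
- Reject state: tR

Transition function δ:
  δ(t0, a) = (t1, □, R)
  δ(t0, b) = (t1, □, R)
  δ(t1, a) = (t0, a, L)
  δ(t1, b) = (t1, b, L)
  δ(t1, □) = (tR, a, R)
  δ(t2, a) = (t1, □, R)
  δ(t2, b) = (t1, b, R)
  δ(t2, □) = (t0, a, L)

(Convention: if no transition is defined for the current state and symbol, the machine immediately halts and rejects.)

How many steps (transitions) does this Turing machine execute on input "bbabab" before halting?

Execution trace:
Initial: [t0]bbabab
Step 1: δ(t0, b) = (t1, □, R) → □[t1]babab
Step 2: δ(t1, b) = (t1, b, L) → [t1]□babab
Step 3: δ(t1, □) = (tR, a, R) → a[tR]babab

The machine reaches the reject state tR and halts.

The machine executed 3 steps before halting.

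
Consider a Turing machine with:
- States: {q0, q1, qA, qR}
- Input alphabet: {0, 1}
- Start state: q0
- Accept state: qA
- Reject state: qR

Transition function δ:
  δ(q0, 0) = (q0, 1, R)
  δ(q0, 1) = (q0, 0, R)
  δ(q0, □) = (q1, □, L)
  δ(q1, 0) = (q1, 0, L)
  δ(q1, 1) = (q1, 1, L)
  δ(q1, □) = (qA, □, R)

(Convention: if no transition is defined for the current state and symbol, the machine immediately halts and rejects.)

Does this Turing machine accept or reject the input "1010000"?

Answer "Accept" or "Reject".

Execution trace:
Initial: [q0]1010000
Step 1: δ(q0, 1) = (q0, 0, R) → 0[q0]010000
Step 2: δ(q0, 0) = (q0, 1, R) → 01[q0]10000
Step 3: δ(q0, 1) = (q0, 0, R) → 010[q0]0000
Step 4: δ(q0, 0) = (q0, 1, R) → 0101[q0]000
Step 5: δ(q0, 0) = (q0, 1, R) → 01011[q0]00
Step 6: δ(q0, 0) = (q0, 1, R) → 010111[q0]0
Step 7: δ(q0, 0) = (q0, 1, R) → 0101111[q0]□
Step 8: δ(q0, □) = (q1, □, L) → 010111[q1]1□
Step 9: δ(q1, 1) = (q1, 1, L) → 01011[q1]11□
Step 10: δ(q1, 1) = (q1, 1, L) → 0101[q1]111□
Step 11: δ(q1, 1) = (q1, 1, L) → 010[q1]1111□
Step 12: δ(q1, 1) = (q1, 1, L) → 01[q1]01111□
Step 13: δ(q1, 0) = (q1, 0, L) → 0[q1]101111□
Step 14: δ(q1, 1) = (q1, 1, L) → [q1]0101111□
Step 15: δ(q1, 0) = (q1, 0, L) → [q1]□0101111□
Step 16: δ(q1, □) = (qA, □, R) → □[qA]0101111□

The machine reaches the accept state qA and halts.

Answer: Accept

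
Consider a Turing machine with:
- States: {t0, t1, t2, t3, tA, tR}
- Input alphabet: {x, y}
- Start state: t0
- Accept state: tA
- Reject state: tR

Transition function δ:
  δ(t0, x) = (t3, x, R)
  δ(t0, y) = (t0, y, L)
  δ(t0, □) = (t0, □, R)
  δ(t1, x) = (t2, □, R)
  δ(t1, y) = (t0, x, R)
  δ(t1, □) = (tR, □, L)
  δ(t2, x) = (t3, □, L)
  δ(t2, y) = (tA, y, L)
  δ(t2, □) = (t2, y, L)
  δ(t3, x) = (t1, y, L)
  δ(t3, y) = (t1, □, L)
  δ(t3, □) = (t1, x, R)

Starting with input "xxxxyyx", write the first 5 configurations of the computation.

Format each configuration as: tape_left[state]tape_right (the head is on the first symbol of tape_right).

Transitions applied:
Step 1: δ(t0, x) = (t3, x, R)
Step 2: δ(t3, x) = (t1, y, L)
Step 3: δ(t1, x) = (t2, □, R)
Step 4: δ(t2, y) = (tA, y, L)

The first 5 configurations are:
[t0]xxxxyyx ⊢ x[t3]xxxyyx ⊢ [t1]xyxxyyx ⊢ □[t2]yxxyyx ⊢ [tA]□yxxyyx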